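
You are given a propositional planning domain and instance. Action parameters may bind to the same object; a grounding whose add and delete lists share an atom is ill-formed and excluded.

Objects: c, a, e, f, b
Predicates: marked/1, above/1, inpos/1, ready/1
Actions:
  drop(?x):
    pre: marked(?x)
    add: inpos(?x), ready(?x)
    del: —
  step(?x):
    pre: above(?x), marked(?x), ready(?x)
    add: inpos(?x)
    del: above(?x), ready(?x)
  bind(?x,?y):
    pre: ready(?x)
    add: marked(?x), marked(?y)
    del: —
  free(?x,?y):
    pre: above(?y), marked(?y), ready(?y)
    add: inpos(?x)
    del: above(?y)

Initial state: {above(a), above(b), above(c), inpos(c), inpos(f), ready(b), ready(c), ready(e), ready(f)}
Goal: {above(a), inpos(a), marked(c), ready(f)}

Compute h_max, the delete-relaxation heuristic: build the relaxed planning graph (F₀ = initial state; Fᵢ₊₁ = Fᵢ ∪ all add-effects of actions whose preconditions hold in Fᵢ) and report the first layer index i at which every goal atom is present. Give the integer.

2

F0 = init (9 atoms)
F1 = F0 ∪ {marked(a), marked(b), marked(c), marked(e), marked(f)}  (14 atoms)
F2 = F1 ∪ {inpos(a), inpos(b), inpos(e), ready(a)}  (18 atoms)
goal ⊆ F2  ⇒  h_max = 2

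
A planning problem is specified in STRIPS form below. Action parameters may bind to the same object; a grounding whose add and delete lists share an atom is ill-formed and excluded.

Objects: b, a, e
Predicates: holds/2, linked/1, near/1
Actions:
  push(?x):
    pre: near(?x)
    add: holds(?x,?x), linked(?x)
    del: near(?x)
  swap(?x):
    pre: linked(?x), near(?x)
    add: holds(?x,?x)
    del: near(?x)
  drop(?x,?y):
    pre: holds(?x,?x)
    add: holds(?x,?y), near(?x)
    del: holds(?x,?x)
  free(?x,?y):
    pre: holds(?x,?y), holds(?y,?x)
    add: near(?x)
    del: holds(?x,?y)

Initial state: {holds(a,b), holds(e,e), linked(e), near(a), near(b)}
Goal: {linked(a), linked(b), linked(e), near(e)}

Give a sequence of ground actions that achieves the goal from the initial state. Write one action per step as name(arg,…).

1. push(b)  →  {holds(a,b), holds(b,b), holds(e,e), linked(b), linked(e), near(a)}
2. push(a)  →  {holds(a,a), holds(a,b), holds(b,b), holds(e,e), linked(a), linked(b), linked(e)}
3. drop(e,b)  →  {holds(a,a), holds(a,b), holds(b,b), holds(e,b), linked(a), linked(b), linked(e), near(e)}

push(b); push(a); drop(e,b)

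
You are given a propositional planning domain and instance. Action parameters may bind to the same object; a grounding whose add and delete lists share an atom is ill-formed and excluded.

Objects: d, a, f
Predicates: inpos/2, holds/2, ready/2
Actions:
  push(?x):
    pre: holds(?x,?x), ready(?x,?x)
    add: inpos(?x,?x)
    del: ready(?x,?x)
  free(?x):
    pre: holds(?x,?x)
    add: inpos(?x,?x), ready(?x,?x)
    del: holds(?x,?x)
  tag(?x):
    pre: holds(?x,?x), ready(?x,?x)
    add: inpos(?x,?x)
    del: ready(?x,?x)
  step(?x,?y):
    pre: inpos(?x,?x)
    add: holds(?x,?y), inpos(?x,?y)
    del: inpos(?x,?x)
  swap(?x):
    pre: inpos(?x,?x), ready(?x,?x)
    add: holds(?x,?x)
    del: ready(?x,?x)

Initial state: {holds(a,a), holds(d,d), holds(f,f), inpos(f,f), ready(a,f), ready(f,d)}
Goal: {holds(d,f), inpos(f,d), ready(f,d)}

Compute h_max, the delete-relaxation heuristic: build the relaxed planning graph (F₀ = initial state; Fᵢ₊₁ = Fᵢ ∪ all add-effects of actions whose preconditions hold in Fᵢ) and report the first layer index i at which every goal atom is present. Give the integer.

F0 = init (6 atoms)
F1 = F0 ∪ {holds(f,a), holds(f,d), inpos(a,a), inpos(d,d), inpos(f,a), inpos(f,d), ready(a,a), ready(d,d), ready(f,f)}  (15 atoms)
F2 = F1 ∪ {holds(a,d), holds(a,f), holds(d,a), holds(d,f), inpos(a,d), inpos(a,f), inpos(d,a), inpos(d,f)}  (23 atoms)
goal ⊆ F2  ⇒  h_max = 2

2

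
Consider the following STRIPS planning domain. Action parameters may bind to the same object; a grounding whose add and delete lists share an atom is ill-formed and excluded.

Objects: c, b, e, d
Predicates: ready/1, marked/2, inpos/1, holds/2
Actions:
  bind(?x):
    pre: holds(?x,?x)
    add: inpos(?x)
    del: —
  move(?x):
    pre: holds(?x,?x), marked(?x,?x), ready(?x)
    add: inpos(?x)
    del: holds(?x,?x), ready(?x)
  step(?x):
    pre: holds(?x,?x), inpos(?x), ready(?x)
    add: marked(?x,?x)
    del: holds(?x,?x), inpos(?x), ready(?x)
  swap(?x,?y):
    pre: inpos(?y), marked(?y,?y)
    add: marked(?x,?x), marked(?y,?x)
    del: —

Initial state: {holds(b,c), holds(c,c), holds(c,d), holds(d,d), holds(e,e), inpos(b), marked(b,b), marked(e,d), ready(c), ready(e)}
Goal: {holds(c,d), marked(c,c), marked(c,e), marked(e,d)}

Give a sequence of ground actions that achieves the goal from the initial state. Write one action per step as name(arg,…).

1. bind(c)  →  {holds(b,c), holds(c,c), holds(c,d), holds(d,d), holds(e,e), inpos(b), inpos(c), marked(b,b), marked(e,d), ready(c), ready(e)}
2. swap(c,b)  →  {holds(b,c), holds(c,c), holds(c,d), holds(d,d), holds(e,e), inpos(b), inpos(c), marked(b,b), marked(b,c), marked(c,c), marked(e,d), ready(c), ready(e)}
3. swap(e,c)  →  {holds(b,c), holds(c,c), holds(c,d), holds(d,d), holds(e,e), inpos(b), inpos(c), marked(b,b), marked(b,c), marked(c,c), marked(c,e), marked(e,d), marked(e,e), ready(c), ready(e)}

bind(c); swap(c,b); swap(e,c)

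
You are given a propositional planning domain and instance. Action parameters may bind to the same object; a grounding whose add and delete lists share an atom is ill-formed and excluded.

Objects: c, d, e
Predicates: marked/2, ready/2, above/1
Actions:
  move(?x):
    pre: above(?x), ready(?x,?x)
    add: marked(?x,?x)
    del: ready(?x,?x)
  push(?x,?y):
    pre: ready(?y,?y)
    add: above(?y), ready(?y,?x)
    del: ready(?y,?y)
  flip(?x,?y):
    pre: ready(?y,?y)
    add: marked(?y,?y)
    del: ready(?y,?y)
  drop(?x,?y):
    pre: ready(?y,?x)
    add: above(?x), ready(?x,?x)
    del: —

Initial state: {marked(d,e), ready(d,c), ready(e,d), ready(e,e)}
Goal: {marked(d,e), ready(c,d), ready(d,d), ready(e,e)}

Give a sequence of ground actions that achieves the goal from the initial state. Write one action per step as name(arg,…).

drop(c,d); push(d,c); drop(d,c)

1. drop(c,d)  →  {above(c), marked(d,e), ready(c,c), ready(d,c), ready(e,d), ready(e,e)}
2. push(d,c)  →  {above(c), marked(d,e), ready(c,d), ready(d,c), ready(e,d), ready(e,e)}
3. drop(d,c)  →  {above(c), above(d), marked(d,e), ready(c,d), ready(d,c), ready(d,d), ready(e,d), ready(e,e)}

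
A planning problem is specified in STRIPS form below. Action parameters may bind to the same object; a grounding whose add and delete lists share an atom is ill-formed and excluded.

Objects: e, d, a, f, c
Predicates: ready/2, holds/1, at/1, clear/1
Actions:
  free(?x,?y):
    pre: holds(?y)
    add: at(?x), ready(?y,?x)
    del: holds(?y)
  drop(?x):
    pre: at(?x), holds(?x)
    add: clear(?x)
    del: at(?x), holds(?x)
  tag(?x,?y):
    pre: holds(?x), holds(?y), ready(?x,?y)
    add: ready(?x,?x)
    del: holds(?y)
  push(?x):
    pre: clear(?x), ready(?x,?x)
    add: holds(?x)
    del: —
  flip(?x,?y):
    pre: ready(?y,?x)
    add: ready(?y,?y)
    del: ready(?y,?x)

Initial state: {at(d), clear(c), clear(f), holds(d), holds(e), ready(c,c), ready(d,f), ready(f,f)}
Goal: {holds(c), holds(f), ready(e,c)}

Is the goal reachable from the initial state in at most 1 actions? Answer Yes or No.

No

1. free(c,e)  →  {at(c), at(d), clear(c), clear(f), holds(d), ready(c,c), ready(d,f), ready(e,c), ready(f,f)}
2. push(f)  →  {at(c), at(d), clear(c), clear(f), holds(d), holds(f), ready(c,c), ready(d,f), ready(e,c), ready(f,f)}
3. push(c)  →  {at(c), at(d), clear(c), clear(f), holds(c), holds(d), holds(f), ready(c,c), ready(d,f), ready(e,c), ready(f,f)}
optimal plan length = 3; 3 > 1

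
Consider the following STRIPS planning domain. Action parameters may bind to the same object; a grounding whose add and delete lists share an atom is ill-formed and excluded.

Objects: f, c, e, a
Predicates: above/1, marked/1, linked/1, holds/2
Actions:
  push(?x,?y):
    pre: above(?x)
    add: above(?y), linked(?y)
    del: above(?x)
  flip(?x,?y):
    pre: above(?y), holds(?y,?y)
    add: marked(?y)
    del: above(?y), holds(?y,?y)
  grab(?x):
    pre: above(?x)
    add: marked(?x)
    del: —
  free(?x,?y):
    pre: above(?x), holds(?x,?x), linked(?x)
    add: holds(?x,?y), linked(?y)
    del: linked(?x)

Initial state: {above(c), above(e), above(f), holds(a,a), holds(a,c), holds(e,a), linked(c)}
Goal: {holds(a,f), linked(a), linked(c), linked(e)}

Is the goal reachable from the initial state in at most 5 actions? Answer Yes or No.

Yes

1. push(f,e)  →  {above(c), above(e), holds(a,a), holds(a,c), holds(e,a), linked(c), linked(e)}
2. push(c,a)  →  {above(a), above(e), holds(a,a), holds(a,c), holds(e,a), linked(a), linked(c), linked(e)}
3. free(a,f)  →  {above(a), above(e), holds(a,a), holds(a,c), holds(a,f), holds(e,a), linked(c), linked(e), linked(f)}
4. push(e,a)  →  {above(a), holds(a,a), holds(a,c), holds(a,f), holds(e,a), linked(a), linked(c), linked(e), linked(f)}
optimal plan length = 4; 4 ≤ 5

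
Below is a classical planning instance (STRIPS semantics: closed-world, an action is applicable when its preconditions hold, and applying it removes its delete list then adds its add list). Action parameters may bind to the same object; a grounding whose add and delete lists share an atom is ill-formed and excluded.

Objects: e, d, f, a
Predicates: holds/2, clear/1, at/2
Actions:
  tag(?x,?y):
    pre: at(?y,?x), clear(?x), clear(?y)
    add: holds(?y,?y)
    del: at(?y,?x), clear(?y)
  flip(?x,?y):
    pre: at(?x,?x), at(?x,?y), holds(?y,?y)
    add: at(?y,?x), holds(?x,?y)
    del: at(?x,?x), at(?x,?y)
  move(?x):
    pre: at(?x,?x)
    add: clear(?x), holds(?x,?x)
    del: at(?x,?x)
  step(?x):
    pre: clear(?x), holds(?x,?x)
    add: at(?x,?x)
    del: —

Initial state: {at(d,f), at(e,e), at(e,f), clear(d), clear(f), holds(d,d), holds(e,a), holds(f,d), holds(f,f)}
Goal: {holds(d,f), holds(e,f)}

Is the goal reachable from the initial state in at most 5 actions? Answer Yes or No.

Yes

1. flip(e,f)  →  {at(d,f), at(f,e), clear(d), clear(f), holds(d,d), holds(e,a), holds(e,f), holds(f,d), holds(f,f)}
2. step(d)  →  {at(d,d), at(d,f), at(f,e), clear(d), clear(f), holds(d,d), holds(e,a), holds(e,f), holds(f,d), holds(f,f)}
3. flip(d,f)  →  {at(f,d), at(f,e), clear(d), clear(f), holds(d,d), holds(d,f), holds(e,a), holds(e,f), holds(f,d), holds(f,f)}
optimal plan length = 3; 3 ≤ 5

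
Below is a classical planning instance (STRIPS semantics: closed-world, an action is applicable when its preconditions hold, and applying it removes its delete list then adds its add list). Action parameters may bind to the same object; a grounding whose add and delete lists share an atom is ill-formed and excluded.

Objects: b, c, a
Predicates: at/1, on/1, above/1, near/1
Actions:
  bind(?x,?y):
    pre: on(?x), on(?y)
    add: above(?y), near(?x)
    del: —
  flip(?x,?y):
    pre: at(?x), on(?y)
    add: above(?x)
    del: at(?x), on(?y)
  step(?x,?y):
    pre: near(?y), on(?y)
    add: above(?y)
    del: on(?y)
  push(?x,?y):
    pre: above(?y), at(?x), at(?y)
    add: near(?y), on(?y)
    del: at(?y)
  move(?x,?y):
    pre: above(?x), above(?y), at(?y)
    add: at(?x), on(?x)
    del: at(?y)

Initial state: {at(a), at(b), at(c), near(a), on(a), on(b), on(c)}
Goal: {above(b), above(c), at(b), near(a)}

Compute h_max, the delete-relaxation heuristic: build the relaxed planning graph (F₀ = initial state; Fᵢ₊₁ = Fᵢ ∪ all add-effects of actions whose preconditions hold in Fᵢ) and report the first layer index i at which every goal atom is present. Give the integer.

1

F0 = init (7 atoms)
F1 = F0 ∪ {above(a), above(b), above(c), near(b), near(c)}  (12 atoms)
goal ⊆ F1  ⇒  h_max = 1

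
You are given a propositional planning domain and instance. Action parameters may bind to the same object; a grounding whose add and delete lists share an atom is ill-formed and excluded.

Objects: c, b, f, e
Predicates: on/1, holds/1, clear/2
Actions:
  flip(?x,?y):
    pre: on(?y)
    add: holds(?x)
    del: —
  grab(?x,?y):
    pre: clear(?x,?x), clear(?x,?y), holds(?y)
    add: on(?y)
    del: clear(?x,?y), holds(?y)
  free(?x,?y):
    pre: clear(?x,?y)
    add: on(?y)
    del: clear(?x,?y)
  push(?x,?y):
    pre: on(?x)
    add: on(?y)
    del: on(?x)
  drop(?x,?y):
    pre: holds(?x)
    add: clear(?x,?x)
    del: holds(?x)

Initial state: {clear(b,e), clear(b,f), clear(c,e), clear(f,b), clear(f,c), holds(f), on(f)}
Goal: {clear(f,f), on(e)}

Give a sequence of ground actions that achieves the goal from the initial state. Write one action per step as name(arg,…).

1. free(c,e)  →  {clear(b,e), clear(b,f), clear(f,b), clear(f,c), holds(f), on(e), on(f)}
2. drop(f,c)  →  {clear(b,e), clear(b,f), clear(f,b), clear(f,c), clear(f,f), on(e), on(f)}

free(c,e); drop(f,c)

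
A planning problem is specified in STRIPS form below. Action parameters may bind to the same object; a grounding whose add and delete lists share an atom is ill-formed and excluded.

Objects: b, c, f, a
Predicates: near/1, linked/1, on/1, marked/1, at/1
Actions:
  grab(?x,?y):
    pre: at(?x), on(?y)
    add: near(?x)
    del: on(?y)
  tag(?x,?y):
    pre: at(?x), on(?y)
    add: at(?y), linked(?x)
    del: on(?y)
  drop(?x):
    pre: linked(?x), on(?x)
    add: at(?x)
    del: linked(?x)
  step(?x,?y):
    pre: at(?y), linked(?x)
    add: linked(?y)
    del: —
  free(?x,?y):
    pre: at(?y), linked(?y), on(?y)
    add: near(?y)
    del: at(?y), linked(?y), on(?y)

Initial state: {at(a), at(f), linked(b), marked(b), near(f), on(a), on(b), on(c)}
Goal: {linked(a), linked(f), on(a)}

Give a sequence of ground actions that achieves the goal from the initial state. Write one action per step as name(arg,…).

tag(f,b); tag(a,c)

1. tag(f,b)  →  {at(a), at(b), at(f), linked(b), linked(f), marked(b), near(f), on(a), on(c)}
2. tag(a,c)  →  {at(a), at(b), at(c), at(f), linked(a), linked(b), linked(f), marked(b), near(f), on(a)}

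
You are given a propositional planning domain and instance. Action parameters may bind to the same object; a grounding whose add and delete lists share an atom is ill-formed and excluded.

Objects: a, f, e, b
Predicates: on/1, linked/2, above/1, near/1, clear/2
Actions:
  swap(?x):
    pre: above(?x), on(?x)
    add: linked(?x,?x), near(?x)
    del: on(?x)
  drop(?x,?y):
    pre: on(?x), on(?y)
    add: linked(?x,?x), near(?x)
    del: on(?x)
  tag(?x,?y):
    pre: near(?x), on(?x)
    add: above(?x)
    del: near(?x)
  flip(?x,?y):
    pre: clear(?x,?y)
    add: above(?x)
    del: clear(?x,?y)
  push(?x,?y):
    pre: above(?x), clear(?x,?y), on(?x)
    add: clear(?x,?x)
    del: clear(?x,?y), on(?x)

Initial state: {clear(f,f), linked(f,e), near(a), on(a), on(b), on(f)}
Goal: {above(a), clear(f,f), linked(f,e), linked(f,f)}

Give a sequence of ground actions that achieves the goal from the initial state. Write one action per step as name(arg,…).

1. drop(f,a)  →  {clear(f,f), linked(f,e), linked(f,f), near(a), near(f), on(a), on(b)}
2. tag(a,a)  →  {above(a), clear(f,f), linked(f,e), linked(f,f), near(f), on(a), on(b)}

drop(f,a); tag(a,a)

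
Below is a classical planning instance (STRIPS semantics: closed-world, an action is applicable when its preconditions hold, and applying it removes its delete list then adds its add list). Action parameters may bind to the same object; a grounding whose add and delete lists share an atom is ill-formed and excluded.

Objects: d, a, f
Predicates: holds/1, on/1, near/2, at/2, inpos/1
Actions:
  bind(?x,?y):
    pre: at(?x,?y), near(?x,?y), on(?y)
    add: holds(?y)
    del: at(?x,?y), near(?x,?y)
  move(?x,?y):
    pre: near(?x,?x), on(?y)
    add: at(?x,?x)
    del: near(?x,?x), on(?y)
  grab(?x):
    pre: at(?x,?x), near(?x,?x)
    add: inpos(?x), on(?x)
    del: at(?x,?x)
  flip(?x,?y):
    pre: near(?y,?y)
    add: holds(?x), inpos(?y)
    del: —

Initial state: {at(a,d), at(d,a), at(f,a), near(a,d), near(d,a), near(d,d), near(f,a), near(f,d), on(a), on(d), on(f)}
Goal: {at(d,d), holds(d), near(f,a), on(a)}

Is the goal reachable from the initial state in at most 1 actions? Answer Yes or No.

1. bind(a,d)  →  {at(d,a), at(f,a), holds(d), near(d,a), near(d,d), near(f,a), near(f,d), on(a), on(d), on(f)}
2. move(d,d)  →  {at(d,a), at(d,d), at(f,a), holds(d), near(d,a), near(f,a), near(f,d), on(a), on(f)}
optimal plan length = 2; 2 > 1

No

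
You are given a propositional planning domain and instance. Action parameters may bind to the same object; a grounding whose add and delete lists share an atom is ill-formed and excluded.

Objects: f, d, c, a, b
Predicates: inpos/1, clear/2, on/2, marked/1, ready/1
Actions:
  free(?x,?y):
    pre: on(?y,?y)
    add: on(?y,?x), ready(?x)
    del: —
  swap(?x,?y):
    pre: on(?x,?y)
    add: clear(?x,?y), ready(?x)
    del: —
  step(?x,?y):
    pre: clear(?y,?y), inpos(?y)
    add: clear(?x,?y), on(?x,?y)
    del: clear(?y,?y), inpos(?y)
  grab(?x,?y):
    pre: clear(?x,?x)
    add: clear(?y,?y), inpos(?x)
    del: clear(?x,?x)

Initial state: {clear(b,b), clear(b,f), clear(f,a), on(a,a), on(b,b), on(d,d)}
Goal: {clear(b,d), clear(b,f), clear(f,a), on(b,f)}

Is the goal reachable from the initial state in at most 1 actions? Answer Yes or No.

No

1. free(f,b)  →  {clear(b,b), clear(b,f), clear(f,a), on(a,a), on(b,b), on(b,f), on(d,d), ready(f)}
2. free(d,b)  →  {clear(b,b), clear(b,f), clear(f,a), on(a,a), on(b,b), on(b,d), on(b,f), on(d,d), ready(d), ready(f)}
3. swap(b,d)  →  {clear(b,b), clear(b,d), clear(b,f), clear(f,a), on(a,a), on(b,b), on(b,d), on(b,f), on(d,d), ready(b), ready(d), ready(f)}
optimal plan length = 3; 3 > 1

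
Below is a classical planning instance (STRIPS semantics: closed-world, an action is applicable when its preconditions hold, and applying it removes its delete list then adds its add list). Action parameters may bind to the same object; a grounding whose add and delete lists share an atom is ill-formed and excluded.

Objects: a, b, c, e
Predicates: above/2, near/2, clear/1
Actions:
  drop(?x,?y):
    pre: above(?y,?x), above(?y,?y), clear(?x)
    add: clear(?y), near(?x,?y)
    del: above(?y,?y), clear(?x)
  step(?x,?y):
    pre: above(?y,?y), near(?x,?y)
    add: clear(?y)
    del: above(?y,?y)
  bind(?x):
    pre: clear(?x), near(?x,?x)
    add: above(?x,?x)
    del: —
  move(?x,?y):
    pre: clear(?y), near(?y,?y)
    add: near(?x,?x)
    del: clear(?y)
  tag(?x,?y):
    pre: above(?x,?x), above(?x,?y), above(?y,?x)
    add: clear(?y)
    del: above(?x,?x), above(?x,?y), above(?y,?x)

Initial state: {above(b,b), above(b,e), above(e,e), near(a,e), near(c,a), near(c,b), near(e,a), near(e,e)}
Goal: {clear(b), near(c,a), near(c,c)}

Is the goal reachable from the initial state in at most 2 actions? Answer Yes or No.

1. step(a,e)  →  {above(b,b), above(b,e), clear(e), near(a,e), near(c,a), near(c,b), near(e,a), near(e,e)}
2. step(c,b)  →  {above(b,e), clear(b), clear(e), near(a,e), near(c,a), near(c,b), near(e,a), near(e,e)}
3. move(c,e)  →  {above(b,e), clear(b), near(a,e), near(c,a), near(c,b), near(c,c), near(e,a), near(e,e)}
optimal plan length = 3; 3 > 2

No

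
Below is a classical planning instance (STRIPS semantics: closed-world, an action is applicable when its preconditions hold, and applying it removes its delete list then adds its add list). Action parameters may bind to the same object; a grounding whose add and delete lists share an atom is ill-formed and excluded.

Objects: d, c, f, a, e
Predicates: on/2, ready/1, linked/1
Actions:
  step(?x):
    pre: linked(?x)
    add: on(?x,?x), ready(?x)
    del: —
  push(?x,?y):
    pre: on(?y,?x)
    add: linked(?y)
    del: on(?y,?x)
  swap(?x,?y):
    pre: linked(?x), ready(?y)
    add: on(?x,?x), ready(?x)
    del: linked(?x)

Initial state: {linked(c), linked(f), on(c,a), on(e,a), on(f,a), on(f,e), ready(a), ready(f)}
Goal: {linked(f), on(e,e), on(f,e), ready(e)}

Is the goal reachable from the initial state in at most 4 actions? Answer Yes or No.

1. push(a,e)  →  {linked(c), linked(e), linked(f), on(c,a), on(f,a), on(f,e), ready(a), ready(f)}
2. step(e)  →  {linked(c), linked(e), linked(f), on(c,a), on(e,e), on(f,a), on(f,e), ready(a), ready(e), ready(f)}
optimal plan length = 2; 2 ≤ 4

Yes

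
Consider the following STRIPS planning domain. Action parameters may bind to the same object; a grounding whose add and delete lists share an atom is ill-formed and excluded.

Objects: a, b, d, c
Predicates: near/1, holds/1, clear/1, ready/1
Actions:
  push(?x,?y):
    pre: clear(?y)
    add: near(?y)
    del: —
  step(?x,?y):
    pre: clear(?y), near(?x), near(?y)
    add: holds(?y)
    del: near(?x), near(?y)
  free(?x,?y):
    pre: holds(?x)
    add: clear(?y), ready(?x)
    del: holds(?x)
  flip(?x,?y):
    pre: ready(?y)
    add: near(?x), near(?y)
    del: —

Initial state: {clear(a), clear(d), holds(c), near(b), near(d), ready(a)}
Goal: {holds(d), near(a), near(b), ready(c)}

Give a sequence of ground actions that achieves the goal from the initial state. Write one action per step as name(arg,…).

1. push(a,a)  →  {clear(a), clear(d), holds(c), near(a), near(b), near(d), ready(a)}
2. step(d,d)  →  {clear(a), clear(d), holds(c), holds(d), near(a), near(b), ready(a)}
3. free(c,a)  →  {clear(a), clear(d), holds(d), near(a), near(b), ready(a), ready(c)}

push(a,a); step(d,d); free(c,a)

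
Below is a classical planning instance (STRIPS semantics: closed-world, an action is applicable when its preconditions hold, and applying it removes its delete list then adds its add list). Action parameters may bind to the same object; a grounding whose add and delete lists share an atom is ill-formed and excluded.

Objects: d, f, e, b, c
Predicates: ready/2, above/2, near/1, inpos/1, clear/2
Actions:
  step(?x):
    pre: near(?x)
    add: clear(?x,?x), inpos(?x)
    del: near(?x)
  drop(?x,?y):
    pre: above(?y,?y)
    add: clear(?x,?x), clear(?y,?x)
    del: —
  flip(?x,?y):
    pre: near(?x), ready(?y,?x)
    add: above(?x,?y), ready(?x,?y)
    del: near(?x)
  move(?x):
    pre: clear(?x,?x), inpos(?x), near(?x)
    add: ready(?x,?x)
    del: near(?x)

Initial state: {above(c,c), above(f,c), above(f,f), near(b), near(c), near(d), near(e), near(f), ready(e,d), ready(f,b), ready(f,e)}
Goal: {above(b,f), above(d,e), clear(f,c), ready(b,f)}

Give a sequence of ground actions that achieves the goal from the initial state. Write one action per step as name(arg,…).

1. drop(c,f)  →  {above(c,c), above(f,c), above(f,f), clear(c,c), clear(f,c), near(b), near(c), near(d), near(e), near(f), ready(e,d), ready(f,b), ready(f,e)}
2. flip(d,e)  →  {above(c,c), above(d,e), above(f,c), above(f,f), clear(c,c), clear(f,c), near(b), near(c), near(e), near(f), ready(d,e), ready(e,d), ready(f,b), ready(f,e)}
3. flip(b,f)  →  {above(b,f), above(c,c), above(d,e), above(f,c), above(f,f), clear(c,c), clear(f,c), near(c), near(e), near(f), ready(b,f), ready(d,e), ready(e,d), ready(f,b), ready(f,e)}

drop(c,f); flip(d,e); flip(b,f)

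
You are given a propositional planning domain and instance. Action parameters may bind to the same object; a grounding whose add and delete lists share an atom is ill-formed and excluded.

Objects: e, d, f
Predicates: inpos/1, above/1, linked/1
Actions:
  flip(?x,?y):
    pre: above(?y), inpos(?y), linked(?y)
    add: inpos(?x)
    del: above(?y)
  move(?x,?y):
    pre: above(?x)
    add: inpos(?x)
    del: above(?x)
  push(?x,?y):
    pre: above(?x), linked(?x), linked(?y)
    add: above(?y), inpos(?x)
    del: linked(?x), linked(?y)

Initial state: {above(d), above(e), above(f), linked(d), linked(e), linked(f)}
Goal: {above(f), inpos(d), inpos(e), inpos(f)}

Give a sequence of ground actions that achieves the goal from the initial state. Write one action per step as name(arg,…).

1. move(e,e)  →  {above(d), above(f), inpos(e), linked(d), linked(e), linked(f)}
2. move(d,e)  →  {above(f), inpos(d), inpos(e), linked(d), linked(e), linked(f)}
3. push(f,e)  →  {above(e), above(f), inpos(d), inpos(e), inpos(f), linked(d)}

move(e,e); move(d,e); push(f,e)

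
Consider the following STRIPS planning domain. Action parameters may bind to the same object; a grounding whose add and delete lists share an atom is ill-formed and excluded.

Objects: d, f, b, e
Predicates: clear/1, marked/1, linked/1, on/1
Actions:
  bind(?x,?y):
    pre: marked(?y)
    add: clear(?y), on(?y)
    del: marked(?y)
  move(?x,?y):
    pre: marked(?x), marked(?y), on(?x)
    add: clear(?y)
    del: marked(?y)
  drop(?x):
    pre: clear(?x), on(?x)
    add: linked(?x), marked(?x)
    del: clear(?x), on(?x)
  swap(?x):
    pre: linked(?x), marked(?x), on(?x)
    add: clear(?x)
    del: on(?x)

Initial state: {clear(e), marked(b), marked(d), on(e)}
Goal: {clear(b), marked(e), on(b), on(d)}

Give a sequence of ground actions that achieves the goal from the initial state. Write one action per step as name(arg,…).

1. bind(d,d)  →  {clear(d), clear(e), marked(b), on(d), on(e)}
2. bind(d,b)  →  {clear(b), clear(d), clear(e), on(b), on(d), on(e)}
3. drop(e)  →  {clear(b), clear(d), linked(e), marked(e), on(b), on(d)}

bind(d,d); bind(d,b); drop(e)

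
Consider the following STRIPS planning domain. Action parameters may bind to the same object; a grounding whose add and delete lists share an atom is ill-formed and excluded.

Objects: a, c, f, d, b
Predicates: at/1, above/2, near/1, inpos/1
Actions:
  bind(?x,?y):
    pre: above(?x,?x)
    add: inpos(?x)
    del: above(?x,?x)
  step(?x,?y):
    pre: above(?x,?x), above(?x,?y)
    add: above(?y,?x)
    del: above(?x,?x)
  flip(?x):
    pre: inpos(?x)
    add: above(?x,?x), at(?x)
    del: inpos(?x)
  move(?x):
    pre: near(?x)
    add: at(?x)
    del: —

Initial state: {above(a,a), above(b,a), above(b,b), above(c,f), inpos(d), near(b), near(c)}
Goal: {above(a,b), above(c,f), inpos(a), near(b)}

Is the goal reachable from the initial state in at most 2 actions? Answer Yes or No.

Yes

1. bind(a,a)  →  {above(b,a), above(b,b), above(c,f), inpos(a), inpos(d), near(b), near(c)}
2. step(b,a)  →  {above(a,b), above(b,a), above(c,f), inpos(a), inpos(d), near(b), near(c)}
optimal plan length = 2; 2 ≤ 2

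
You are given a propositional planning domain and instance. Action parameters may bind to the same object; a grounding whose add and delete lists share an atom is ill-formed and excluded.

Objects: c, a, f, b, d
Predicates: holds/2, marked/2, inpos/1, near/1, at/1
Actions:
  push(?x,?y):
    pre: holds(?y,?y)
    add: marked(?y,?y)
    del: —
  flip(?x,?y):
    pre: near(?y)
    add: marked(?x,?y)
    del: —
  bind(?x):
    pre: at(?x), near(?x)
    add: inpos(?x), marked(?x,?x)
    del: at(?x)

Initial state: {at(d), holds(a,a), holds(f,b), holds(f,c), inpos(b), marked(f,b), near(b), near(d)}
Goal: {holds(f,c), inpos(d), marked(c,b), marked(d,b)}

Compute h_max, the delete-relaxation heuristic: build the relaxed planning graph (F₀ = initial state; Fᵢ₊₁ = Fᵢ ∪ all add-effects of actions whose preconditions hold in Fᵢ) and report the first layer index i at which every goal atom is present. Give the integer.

F0 = init (8 atoms)
F1 = F0 ∪ {inpos(d), marked(a,a), marked(a,b), marked(a,d), marked(b,b), marked(b,d), marked(c,b), marked(c,d), marked(d,b), marked(d,d), marked(f,d)}  (19 atoms)
goal ⊆ F1  ⇒  h_max = 1

1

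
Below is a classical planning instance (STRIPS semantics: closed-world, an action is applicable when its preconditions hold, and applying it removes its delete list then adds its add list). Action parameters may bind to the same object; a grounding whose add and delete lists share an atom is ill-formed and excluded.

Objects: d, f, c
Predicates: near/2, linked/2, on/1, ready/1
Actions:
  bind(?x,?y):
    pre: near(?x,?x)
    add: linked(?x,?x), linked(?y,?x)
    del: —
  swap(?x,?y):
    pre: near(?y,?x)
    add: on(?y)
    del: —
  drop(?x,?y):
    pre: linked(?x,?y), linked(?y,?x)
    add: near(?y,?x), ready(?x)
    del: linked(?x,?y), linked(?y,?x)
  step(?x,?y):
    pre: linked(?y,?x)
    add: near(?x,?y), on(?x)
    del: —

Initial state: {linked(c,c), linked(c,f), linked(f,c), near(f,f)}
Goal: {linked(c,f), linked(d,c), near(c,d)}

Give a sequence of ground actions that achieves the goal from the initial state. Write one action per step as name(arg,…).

drop(c,c); bind(c,d); step(c,d)

1. drop(c,c)  →  {linked(c,f), linked(f,c), near(c,c), near(f,f), ready(c)}
2. bind(c,d)  →  {linked(c,c), linked(c,f), linked(d,c), linked(f,c), near(c,c), near(f,f), ready(c)}
3. step(c,d)  →  {linked(c,c), linked(c,f), linked(d,c), linked(f,c), near(c,c), near(c,d), near(f,f), on(c), ready(c)}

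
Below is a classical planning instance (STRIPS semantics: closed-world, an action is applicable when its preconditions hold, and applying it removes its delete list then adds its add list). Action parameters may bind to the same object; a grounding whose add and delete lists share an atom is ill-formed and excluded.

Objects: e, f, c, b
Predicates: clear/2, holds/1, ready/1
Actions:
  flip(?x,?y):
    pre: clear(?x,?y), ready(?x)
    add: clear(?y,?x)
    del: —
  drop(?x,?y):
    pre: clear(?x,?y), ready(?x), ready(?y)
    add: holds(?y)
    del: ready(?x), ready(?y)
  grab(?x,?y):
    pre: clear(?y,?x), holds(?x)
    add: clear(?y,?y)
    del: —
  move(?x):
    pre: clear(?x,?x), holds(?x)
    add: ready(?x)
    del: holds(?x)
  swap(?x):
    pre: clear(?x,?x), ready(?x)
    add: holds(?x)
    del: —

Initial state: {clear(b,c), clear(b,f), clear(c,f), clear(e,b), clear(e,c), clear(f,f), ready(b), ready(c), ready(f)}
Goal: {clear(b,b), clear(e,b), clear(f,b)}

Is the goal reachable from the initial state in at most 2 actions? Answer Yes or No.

No

1. flip(b,f)  →  {clear(b,c), clear(b,f), clear(c,f), clear(e,b), clear(e,c), clear(f,b), clear(f,f), ready(b), ready(c), ready(f)}
2. drop(f,f)  →  {clear(b,c), clear(b,f), clear(c,f), clear(e,b), clear(e,c), clear(f,b), clear(f,f), holds(f), ready(b), ready(c)}
3. grab(f,b)  →  {clear(b,b), clear(b,c), clear(b,f), clear(c,f), clear(e,b), clear(e,c), clear(f,b), clear(f,f), holds(f), ready(b), ready(c)}
optimal plan length = 3; 3 > 2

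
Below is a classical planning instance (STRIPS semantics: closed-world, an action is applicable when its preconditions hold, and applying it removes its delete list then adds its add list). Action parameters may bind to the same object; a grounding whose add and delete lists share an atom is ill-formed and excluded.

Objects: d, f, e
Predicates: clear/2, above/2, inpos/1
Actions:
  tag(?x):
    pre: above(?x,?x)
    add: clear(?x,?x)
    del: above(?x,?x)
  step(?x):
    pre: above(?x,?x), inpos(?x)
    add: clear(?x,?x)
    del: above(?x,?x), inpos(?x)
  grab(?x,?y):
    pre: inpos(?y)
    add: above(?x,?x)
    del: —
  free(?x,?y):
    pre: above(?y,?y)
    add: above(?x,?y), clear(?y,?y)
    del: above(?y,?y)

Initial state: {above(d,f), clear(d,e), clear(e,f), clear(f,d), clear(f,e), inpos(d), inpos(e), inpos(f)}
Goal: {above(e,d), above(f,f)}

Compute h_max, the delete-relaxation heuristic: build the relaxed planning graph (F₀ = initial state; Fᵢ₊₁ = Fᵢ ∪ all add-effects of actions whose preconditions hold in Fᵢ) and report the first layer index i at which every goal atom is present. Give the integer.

F0 = init (8 atoms)
F1 = F0 ∪ {above(d,d), above(e,e), above(f,f)}  (11 atoms)
F2 = F1 ∪ {above(d,e), above(e,d), above(e,f), above(f,d), above(f,e), clear(d,d), clear(e,e), clear(f,f)}  (19 atoms)
goal ⊆ F2  ⇒  h_max = 2

2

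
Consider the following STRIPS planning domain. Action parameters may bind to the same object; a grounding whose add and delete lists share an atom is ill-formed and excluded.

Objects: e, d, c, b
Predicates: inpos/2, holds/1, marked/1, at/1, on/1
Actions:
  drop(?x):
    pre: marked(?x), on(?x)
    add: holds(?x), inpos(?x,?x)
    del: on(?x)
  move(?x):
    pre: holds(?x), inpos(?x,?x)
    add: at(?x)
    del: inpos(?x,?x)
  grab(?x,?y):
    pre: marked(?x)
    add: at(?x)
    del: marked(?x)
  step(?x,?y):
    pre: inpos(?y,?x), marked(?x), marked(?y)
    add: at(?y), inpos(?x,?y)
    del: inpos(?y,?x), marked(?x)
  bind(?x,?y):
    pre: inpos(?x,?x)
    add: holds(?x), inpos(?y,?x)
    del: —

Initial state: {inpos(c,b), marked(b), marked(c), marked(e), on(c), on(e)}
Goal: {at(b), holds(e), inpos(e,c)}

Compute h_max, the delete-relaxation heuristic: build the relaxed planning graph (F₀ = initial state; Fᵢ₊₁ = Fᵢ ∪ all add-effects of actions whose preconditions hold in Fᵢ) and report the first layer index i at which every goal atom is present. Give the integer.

2

F0 = init (6 atoms)
F1 = F0 ∪ {at(b), at(c), at(e), holds(c), holds(e), inpos(b,c), inpos(c,c), inpos(e,e)}  (14 atoms)
F2 = F1 ∪ {inpos(b,e), inpos(c,e), inpos(d,c), inpos(d,e), inpos(e,c)}  (19 atoms)
goal ⊆ F2  ⇒  h_max = 2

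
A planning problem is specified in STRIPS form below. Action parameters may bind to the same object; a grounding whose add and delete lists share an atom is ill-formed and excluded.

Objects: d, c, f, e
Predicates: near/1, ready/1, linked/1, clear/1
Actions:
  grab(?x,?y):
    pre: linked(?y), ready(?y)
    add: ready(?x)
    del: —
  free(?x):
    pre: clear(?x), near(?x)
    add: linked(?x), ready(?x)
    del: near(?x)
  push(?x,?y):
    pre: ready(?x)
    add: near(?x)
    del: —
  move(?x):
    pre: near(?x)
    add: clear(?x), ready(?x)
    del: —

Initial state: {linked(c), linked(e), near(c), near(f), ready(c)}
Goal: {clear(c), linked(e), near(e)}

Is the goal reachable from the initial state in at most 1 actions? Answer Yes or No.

1. grab(e,c)  →  {linked(c), linked(e), near(c), near(f), ready(c), ready(e)}
2. push(e,d)  →  {linked(c), linked(e), near(c), near(e), near(f), ready(c), ready(e)}
3. move(c)  →  {clear(c), linked(c), linked(e), near(c), near(e), near(f), ready(c), ready(e)}
optimal plan length = 3; 3 > 1

No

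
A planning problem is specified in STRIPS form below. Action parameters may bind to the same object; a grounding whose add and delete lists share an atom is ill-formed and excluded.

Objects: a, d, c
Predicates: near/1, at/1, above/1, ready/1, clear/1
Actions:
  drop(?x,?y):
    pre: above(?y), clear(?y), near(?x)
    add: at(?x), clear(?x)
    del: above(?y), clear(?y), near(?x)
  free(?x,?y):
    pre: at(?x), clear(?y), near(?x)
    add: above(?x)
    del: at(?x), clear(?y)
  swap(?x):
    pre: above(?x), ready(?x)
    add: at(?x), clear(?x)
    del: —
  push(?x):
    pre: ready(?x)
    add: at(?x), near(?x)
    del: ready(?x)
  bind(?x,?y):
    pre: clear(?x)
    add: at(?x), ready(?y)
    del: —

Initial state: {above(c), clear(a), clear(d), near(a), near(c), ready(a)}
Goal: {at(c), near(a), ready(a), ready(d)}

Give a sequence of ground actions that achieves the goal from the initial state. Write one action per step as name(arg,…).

1. bind(a,d)  →  {above(c), at(a), clear(a), clear(d), near(a), near(c), ready(a), ready(d)}
2. free(a,d)  →  {above(a), above(c), clear(a), near(a), near(c), ready(a), ready(d)}
3. drop(c,a)  →  {above(c), at(c), clear(c), near(a), ready(a), ready(d)}

bind(a,d); free(a,d); drop(c,a)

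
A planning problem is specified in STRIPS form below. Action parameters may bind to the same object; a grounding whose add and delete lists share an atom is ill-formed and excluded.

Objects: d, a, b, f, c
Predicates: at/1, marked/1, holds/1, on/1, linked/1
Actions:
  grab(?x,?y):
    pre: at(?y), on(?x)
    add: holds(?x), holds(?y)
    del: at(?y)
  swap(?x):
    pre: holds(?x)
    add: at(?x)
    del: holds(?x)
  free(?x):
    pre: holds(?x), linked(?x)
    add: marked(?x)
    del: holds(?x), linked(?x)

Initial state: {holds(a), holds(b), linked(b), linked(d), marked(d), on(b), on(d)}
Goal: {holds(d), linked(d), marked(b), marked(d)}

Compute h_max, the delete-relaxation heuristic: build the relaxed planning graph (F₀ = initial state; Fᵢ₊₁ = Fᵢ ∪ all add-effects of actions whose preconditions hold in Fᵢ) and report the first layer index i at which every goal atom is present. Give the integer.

F0 = init (7 atoms)
F1 = F0 ∪ {at(a), at(b), marked(b)}  (10 atoms)
F2 = F1 ∪ {holds(d)}  (11 atoms)
goal ⊆ F2  ⇒  h_max = 2

2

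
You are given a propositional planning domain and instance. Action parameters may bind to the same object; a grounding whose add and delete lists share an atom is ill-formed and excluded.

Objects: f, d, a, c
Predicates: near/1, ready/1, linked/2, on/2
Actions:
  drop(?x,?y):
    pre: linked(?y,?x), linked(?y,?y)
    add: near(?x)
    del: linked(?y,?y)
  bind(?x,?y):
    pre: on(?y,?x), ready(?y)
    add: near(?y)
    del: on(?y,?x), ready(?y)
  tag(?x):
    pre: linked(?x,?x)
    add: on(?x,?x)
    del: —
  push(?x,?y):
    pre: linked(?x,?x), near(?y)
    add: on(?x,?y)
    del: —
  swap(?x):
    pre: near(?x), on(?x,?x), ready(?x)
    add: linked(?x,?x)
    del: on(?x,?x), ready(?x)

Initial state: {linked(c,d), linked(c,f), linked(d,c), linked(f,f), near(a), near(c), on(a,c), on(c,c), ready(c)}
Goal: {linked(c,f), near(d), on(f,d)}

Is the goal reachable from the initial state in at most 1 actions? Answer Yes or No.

No

1. swap(c)  →  {linked(c,c), linked(c,d), linked(c,f), linked(d,c), linked(f,f), near(a), near(c), on(a,c)}
2. drop(d,c)  →  {linked(c,d), linked(c,f), linked(d,c), linked(f,f), near(a), near(c), near(d), on(a,c)}
3. push(f,d)  →  {linked(c,d), linked(c,f), linked(d,c), linked(f,f), near(a), near(c), near(d), on(a,c), on(f,d)}
optimal plan length = 3; 3 > 1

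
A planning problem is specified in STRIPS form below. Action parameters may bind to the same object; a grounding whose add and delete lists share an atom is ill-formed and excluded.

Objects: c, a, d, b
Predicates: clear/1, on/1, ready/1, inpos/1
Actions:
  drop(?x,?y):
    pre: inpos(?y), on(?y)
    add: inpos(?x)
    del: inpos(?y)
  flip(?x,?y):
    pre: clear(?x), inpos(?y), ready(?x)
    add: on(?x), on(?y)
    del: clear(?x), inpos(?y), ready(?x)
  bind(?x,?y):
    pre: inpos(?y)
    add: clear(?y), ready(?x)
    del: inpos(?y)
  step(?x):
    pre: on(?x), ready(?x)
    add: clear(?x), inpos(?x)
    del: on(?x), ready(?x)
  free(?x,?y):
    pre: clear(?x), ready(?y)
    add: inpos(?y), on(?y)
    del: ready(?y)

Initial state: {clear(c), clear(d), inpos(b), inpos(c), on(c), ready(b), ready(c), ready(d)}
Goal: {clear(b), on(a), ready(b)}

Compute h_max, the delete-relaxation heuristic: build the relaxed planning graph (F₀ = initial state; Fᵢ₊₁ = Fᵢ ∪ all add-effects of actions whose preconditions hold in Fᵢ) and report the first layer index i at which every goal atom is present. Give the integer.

F0 = init (8 atoms)
F1 = F0 ∪ {clear(b), inpos(a), inpos(d), on(b), on(d), ready(a)}  (14 atoms)
F2 = F1 ∪ {clear(a), on(a)}  (16 atoms)
goal ⊆ F2  ⇒  h_max = 2

2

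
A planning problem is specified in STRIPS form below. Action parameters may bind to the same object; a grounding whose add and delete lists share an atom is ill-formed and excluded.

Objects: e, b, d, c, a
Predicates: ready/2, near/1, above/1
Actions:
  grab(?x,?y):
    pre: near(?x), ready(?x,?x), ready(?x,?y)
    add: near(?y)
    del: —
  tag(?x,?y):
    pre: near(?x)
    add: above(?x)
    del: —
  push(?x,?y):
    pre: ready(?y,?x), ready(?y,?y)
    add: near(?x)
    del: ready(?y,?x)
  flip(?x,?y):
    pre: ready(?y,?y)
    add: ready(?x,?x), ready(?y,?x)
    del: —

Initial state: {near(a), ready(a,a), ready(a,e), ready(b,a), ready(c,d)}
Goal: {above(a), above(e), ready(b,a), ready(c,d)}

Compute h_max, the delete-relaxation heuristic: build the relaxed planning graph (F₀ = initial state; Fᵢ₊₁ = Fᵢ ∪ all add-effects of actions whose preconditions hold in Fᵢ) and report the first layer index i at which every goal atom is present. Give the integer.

F0 = init (5 atoms)
F1 = F0 ∪ {above(a), near(e), ready(a,b), ready(a,c), ready(a,d), ready(b,b), ready(c,c), ready(d,d), ready(e,e)}  (14 atoms)
F2 = F1 ∪ {above(e), near(b), near(c), near(d), ready(b,c), ready(b,d), ready(b,e), ready(c,a), ready(c,b), ready(c,e), ready(d,a), ready(d,b), ready(d,c), ready(d,e), ready(e,a), ready(e,b), ready(e,c), ready(e,d)}  (32 atoms)
goal ⊆ F2  ⇒  h_max = 2

2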